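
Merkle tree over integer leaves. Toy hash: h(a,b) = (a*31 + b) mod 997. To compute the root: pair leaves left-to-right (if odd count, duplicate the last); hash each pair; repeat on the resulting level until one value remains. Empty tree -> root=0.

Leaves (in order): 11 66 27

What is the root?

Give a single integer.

Answer: 520

Derivation:
L0: [11, 66, 27]
L1: h(11,66)=(11*31+66)%997=407 h(27,27)=(27*31+27)%997=864 -> [407, 864]
L2: h(407,864)=(407*31+864)%997=520 -> [520]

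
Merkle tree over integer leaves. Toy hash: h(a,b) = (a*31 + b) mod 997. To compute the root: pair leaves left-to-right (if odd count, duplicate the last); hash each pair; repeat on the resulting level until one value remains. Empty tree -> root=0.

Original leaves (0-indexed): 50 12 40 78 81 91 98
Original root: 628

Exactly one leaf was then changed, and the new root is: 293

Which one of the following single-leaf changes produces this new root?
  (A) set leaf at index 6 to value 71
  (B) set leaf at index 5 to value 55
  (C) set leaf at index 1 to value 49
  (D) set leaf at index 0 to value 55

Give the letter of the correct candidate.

Original leaves: [50, 12, 40, 78, 81, 91, 98]
Target new root: 293
Try each candidate change and compute the resulting root:
Candidate A: set leaf[6] = 71 -> leaves = [50, 12, 40, 78, 81, 91, 71]
  L0: [50, 12, 40, 78, 81, 91, 71]
  L1: h(50,12)=(50*31+12)%997=565 h(40,78)=(40*31+78)%997=321 h(81,91)=(81*31+91)%997=608 h(71,71)=(71*31+71)%997=278 -> [565, 321, 608, 278]
  L2: h(565,321)=(565*31+321)%997=887 h(608,278)=(608*31+278)%997=183 -> [887, 183]
  L3: h(887,183)=(887*31+183)%997=761 -> [761]
  root = 761 != target 293
Candidate B: set leaf[5] = 55 -> leaves = [50, 12, 40, 78, 81, 55, 98]
  L0: [50, 12, 40, 78, 81, 55, 98]
  L1: h(50,12)=(50*31+12)%997=565 h(40,78)=(40*31+78)%997=321 h(81,55)=(81*31+55)%997=572 h(98,98)=(98*31+98)%997=145 -> [565, 321, 572, 145]
  L2: h(565,321)=(565*31+321)%997=887 h(572,145)=(572*31+145)%997=928 -> [887, 928]
  L3: h(887,928)=(887*31+928)%997=509 -> [509]
  root = 509 != target 293
Candidate C: set leaf[1] = 49 -> leaves = [50, 49, 40, 78, 81, 91, 98]
  L0: [50, 49, 40, 78, 81, 91, 98]
  L1: h(50,49)=(50*31+49)%997=602 h(40,78)=(40*31+78)%997=321 h(81,91)=(81*31+91)%997=608 h(98,98)=(98*31+98)%997=145 -> [602, 321, 608, 145]
  L2: h(602,321)=(602*31+321)%997=40 h(608,145)=(608*31+145)%997=50 -> [40, 50]
  L3: h(40,50)=(40*31+50)%997=293 -> [293]
  root = 293 == target 293  ** MATCH **
Candidate D: set leaf[0] = 55 -> leaves = [55, 12, 40, 78, 81, 91, 98]
  L0: [55, 12, 40, 78, 81, 91, 98]
  L1: h(55,12)=(55*31+12)%997=720 h(40,78)=(40*31+78)%997=321 h(81,91)=(81*31+91)%997=608 h(98,98)=(98*31+98)%997=145 -> [720, 321, 608, 145]
  L2: h(720,321)=(720*31+321)%997=707 h(608,145)=(608*31+145)%997=50 -> [707, 50]
  L3: h(707,50)=(707*31+50)%997=33 -> [33]
  root = 33 != target 293
Candidate C produces the target root.

Answer: C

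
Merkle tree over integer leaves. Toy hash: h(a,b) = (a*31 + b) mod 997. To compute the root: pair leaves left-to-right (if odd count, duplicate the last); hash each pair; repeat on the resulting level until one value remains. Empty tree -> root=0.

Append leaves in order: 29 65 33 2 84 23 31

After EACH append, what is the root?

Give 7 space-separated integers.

After append 29 (leaves=[29]):
  L0: [29]
  root=29
After append 65 (leaves=[29, 65]):
  L0: [29, 65]
  L1: h(29,65)=(29*31+65)%997=964 -> [964]
  root=964
After append 33 (leaves=[29, 65, 33]):
  L0: [29, 65, 33]
  L1: h(29,65)=(29*31+65)%997=964 h(33,33)=(33*31+33)%997=59 -> [964, 59]
  L2: h(964,59)=(964*31+59)%997=33 -> [33]
  root=33
After append 2 (leaves=[29, 65, 33, 2]):
  L0: [29, 65, 33, 2]
  L1: h(29,65)=(29*31+65)%997=964 h(33,2)=(33*31+2)%997=28 -> [964, 28]
  L2: h(964,28)=(964*31+28)%997=2 -> [2]
  root=2
After append 84 (leaves=[29, 65, 33, 2, 84]):
  L0: [29, 65, 33, 2, 84]
  L1: h(29,65)=(29*31+65)%997=964 h(33,2)=(33*31+2)%997=28 h(84,84)=(84*31+84)%997=694 -> [964, 28, 694]
  L2: h(964,28)=(964*31+28)%997=2 h(694,694)=(694*31+694)%997=274 -> [2, 274]
  L3: h(2,274)=(2*31+274)%997=336 -> [336]
  root=336
After append 23 (leaves=[29, 65, 33, 2, 84, 23]):
  L0: [29, 65, 33, 2, 84, 23]
  L1: h(29,65)=(29*31+65)%997=964 h(33,2)=(33*31+2)%997=28 h(84,23)=(84*31+23)%997=633 -> [964, 28, 633]
  L2: h(964,28)=(964*31+28)%997=2 h(633,633)=(633*31+633)%997=316 -> [2, 316]
  L3: h(2,316)=(2*31+316)%997=378 -> [378]
  root=378
After append 31 (leaves=[29, 65, 33, 2, 84, 23, 31]):
  L0: [29, 65, 33, 2, 84, 23, 31]
  L1: h(29,65)=(29*31+65)%997=964 h(33,2)=(33*31+2)%997=28 h(84,23)=(84*31+23)%997=633 h(31,31)=(31*31+31)%997=992 -> [964, 28, 633, 992]
  L2: h(964,28)=(964*31+28)%997=2 h(633,992)=(633*31+992)%997=675 -> [2, 675]
  L3: h(2,675)=(2*31+675)%997=737 -> [737]
  root=737

Answer: 29 964 33 2 336 378 737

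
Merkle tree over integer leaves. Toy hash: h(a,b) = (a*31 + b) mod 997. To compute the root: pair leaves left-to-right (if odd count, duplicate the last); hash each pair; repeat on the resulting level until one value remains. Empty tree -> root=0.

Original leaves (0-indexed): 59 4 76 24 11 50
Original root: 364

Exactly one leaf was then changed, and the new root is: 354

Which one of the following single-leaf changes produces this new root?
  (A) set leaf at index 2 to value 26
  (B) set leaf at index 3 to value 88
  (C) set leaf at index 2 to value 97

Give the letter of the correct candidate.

Original leaves: [59, 4, 76, 24, 11, 50]
Target new root: 354
Try each candidate change and compute the resulting root:
Candidate A: set leaf[2] = 26 -> leaves = [59, 4, 26, 24, 11, 50]
  L0: [59, 4, 26, 24, 11, 50]
  L1: h(59,4)=(59*31+4)%997=836 h(26,24)=(26*31+24)%997=830 h(11,50)=(11*31+50)%997=391 -> [836, 830, 391]
  L2: h(836,830)=(836*31+830)%997=824 h(391,391)=(391*31+391)%997=548 -> [824, 548]
  L3: h(824,548)=(824*31+548)%997=170 -> [170]
  root = 170 != target 354
Candidate B: set leaf[3] = 88 -> leaves = [59, 4, 76, 88, 11, 50]
  L0: [59, 4, 76, 88, 11, 50]
  L1: h(59,4)=(59*31+4)%997=836 h(76,88)=(76*31+88)%997=450 h(11,50)=(11*31+50)%997=391 -> [836, 450, 391]
  L2: h(836,450)=(836*31+450)%997=444 h(391,391)=(391*31+391)%997=548 -> [444, 548]
  L3: h(444,548)=(444*31+548)%997=354 -> [354]
  root = 354 == target 354  ** MATCH **
Candidate C: set leaf[2] = 97 -> leaves = [59, 4, 97, 24, 11, 50]
  L0: [59, 4, 97, 24, 11, 50]
  L1: h(59,4)=(59*31+4)%997=836 h(97,24)=(97*31+24)%997=40 h(11,50)=(11*31+50)%997=391 -> [836, 40, 391]
  L2: h(836,40)=(836*31+40)%997=34 h(391,391)=(391*31+391)%997=548 -> [34, 548]
  L3: h(34,548)=(34*31+548)%997=605 -> [605]
  root = 605 != target 354
Candidate B produces the target root.

Answer: B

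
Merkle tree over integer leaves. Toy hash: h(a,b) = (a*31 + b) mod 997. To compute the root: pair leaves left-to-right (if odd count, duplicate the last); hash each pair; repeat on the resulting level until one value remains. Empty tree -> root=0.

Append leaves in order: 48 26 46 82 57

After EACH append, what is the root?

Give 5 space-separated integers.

Answer: 48 517 550 586 762

Derivation:
After append 48 (leaves=[48]):
  L0: [48]
  root=48
After append 26 (leaves=[48, 26]):
  L0: [48, 26]
  L1: h(48,26)=(48*31+26)%997=517 -> [517]
  root=517
After append 46 (leaves=[48, 26, 46]):
  L0: [48, 26, 46]
  L1: h(48,26)=(48*31+26)%997=517 h(46,46)=(46*31+46)%997=475 -> [517, 475]
  L2: h(517,475)=(517*31+475)%997=550 -> [550]
  root=550
After append 82 (leaves=[48, 26, 46, 82]):
  L0: [48, 26, 46, 82]
  L1: h(48,26)=(48*31+26)%997=517 h(46,82)=(46*31+82)%997=511 -> [517, 511]
  L2: h(517,511)=(517*31+511)%997=586 -> [586]
  root=586
After append 57 (leaves=[48, 26, 46, 82, 57]):
  L0: [48, 26, 46, 82, 57]
  L1: h(48,26)=(48*31+26)%997=517 h(46,82)=(46*31+82)%997=511 h(57,57)=(57*31+57)%997=827 -> [517, 511, 827]
  L2: h(517,511)=(517*31+511)%997=586 h(827,827)=(827*31+827)%997=542 -> [586, 542]
  L3: h(586,542)=(586*31+542)%997=762 -> [762]
  root=762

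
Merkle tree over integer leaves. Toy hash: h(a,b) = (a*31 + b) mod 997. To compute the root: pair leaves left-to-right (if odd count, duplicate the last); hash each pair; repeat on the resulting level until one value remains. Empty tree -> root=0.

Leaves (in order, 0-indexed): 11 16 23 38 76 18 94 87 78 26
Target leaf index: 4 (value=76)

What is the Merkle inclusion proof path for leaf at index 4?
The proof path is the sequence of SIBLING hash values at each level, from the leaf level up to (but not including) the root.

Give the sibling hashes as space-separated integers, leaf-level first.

L0 (leaves): [11, 16, 23, 38, 76, 18, 94, 87, 78, 26], target index=4
L1: h(11,16)=(11*31+16)%997=357 [pair 0] h(23,38)=(23*31+38)%997=751 [pair 1] h(76,18)=(76*31+18)%997=380 [pair 2] h(94,87)=(94*31+87)%997=10 [pair 3] h(78,26)=(78*31+26)%997=450 [pair 4] -> [357, 751, 380, 10, 450]
  Sibling for proof at L0: 18
L2: h(357,751)=(357*31+751)%997=851 [pair 0] h(380,10)=(380*31+10)%997=823 [pair 1] h(450,450)=(450*31+450)%997=442 [pair 2] -> [851, 823, 442]
  Sibling for proof at L1: 10
L3: h(851,823)=(851*31+823)%997=285 [pair 0] h(442,442)=(442*31+442)%997=186 [pair 1] -> [285, 186]
  Sibling for proof at L2: 851
L4: h(285,186)=(285*31+186)%997=48 [pair 0] -> [48]
  Sibling for proof at L3: 186
Root: 48
Proof path (sibling hashes from leaf to root): [18, 10, 851, 186]

Answer: 18 10 851 186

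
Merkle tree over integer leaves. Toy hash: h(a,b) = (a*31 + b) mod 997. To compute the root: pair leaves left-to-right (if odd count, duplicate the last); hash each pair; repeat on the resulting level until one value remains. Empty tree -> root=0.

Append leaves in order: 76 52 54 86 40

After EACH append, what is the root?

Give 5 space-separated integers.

After append 76 (leaves=[76]):
  L0: [76]
  root=76
After append 52 (leaves=[76, 52]):
  L0: [76, 52]
  L1: h(76,52)=(76*31+52)%997=414 -> [414]
  root=414
After append 54 (leaves=[76, 52, 54]):
  L0: [76, 52, 54]
  L1: h(76,52)=(76*31+52)%997=414 h(54,54)=(54*31+54)%997=731 -> [414, 731]
  L2: h(414,731)=(414*31+731)%997=604 -> [604]
  root=604
After append 86 (leaves=[76, 52, 54, 86]):
  L0: [76, 52, 54, 86]
  L1: h(76,52)=(76*31+52)%997=414 h(54,86)=(54*31+86)%997=763 -> [414, 763]
  L2: h(414,763)=(414*31+763)%997=636 -> [636]
  root=636
After append 40 (leaves=[76, 52, 54, 86, 40]):
  L0: [76, 52, 54, 86, 40]
  L1: h(76,52)=(76*31+52)%997=414 h(54,86)=(54*31+86)%997=763 h(40,40)=(40*31+40)%997=283 -> [414, 763, 283]
  L2: h(414,763)=(414*31+763)%997=636 h(283,283)=(283*31+283)%997=83 -> [636, 83]
  L3: h(636,83)=(636*31+83)%997=856 -> [856]
  root=856

Answer: 76 414 604 636 856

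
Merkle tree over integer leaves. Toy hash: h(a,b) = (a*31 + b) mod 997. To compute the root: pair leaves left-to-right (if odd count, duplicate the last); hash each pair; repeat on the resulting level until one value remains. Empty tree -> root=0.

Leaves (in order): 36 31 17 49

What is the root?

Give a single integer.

L0: [36, 31, 17, 49]
L1: h(36,31)=(36*31+31)%997=150 h(17,49)=(17*31+49)%997=576 -> [150, 576]
L2: h(150,576)=(150*31+576)%997=241 -> [241]

Answer: 241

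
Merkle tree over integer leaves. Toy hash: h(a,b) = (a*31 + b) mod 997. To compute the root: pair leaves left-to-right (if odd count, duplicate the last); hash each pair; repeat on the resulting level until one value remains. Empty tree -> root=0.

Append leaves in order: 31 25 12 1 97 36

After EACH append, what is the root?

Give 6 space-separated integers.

After append 31 (leaves=[31]):
  L0: [31]
  root=31
After append 25 (leaves=[31, 25]):
  L0: [31, 25]
  L1: h(31,25)=(31*31+25)%997=986 -> [986]
  root=986
After append 12 (leaves=[31, 25, 12]):
  L0: [31, 25, 12]
  L1: h(31,25)=(31*31+25)%997=986 h(12,12)=(12*31+12)%997=384 -> [986, 384]
  L2: h(986,384)=(986*31+384)%997=43 -> [43]
  root=43
After append 1 (leaves=[31, 25, 12, 1]):
  L0: [31, 25, 12, 1]
  L1: h(31,25)=(31*31+25)%997=986 h(12,1)=(12*31+1)%997=373 -> [986, 373]
  L2: h(986,373)=(986*31+373)%997=32 -> [32]
  root=32
After append 97 (leaves=[31, 25, 12, 1, 97]):
  L0: [31, 25, 12, 1, 97]
  L1: h(31,25)=(31*31+25)%997=986 h(12,1)=(12*31+1)%997=373 h(97,97)=(97*31+97)%997=113 -> [986, 373, 113]
  L2: h(986,373)=(986*31+373)%997=32 h(113,113)=(113*31+113)%997=625 -> [32, 625]
  L3: h(32,625)=(32*31+625)%997=620 -> [620]
  root=620
After append 36 (leaves=[31, 25, 12, 1, 97, 36]):
  L0: [31, 25, 12, 1, 97, 36]
  L1: h(31,25)=(31*31+25)%997=986 h(12,1)=(12*31+1)%997=373 h(97,36)=(97*31+36)%997=52 -> [986, 373, 52]
  L2: h(986,373)=(986*31+373)%997=32 h(52,52)=(52*31+52)%997=667 -> [32, 667]
  L3: h(32,667)=(32*31+667)%997=662 -> [662]
  root=662

Answer: 31 986 43 32 620 662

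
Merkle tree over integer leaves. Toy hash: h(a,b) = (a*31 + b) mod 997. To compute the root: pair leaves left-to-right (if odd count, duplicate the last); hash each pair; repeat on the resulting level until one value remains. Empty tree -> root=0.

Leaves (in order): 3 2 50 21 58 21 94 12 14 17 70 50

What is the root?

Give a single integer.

L0: [3, 2, 50, 21, 58, 21, 94, 12, 14, 17, 70, 50]
L1: h(3,2)=(3*31+2)%997=95 h(50,21)=(50*31+21)%997=574 h(58,21)=(58*31+21)%997=822 h(94,12)=(94*31+12)%997=932 h(14,17)=(14*31+17)%997=451 h(70,50)=(70*31+50)%997=226 -> [95, 574, 822, 932, 451, 226]
L2: h(95,574)=(95*31+574)%997=528 h(822,932)=(822*31+932)%997=492 h(451,226)=(451*31+226)%997=249 -> [528, 492, 249]
L3: h(528,492)=(528*31+492)%997=908 h(249,249)=(249*31+249)%997=989 -> [908, 989]
L4: h(908,989)=(908*31+989)%997=224 -> [224]

Answer: 224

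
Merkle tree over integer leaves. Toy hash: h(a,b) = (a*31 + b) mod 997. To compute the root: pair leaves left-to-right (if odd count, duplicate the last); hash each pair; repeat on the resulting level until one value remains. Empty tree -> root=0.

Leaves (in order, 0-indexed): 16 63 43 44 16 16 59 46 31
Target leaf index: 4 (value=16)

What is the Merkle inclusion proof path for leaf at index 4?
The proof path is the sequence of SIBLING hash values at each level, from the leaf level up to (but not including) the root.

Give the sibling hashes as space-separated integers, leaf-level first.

Answer: 16 878 760 862

Derivation:
L0 (leaves): [16, 63, 43, 44, 16, 16, 59, 46, 31], target index=4
L1: h(16,63)=(16*31+63)%997=559 [pair 0] h(43,44)=(43*31+44)%997=380 [pair 1] h(16,16)=(16*31+16)%997=512 [pair 2] h(59,46)=(59*31+46)%997=878 [pair 3] h(31,31)=(31*31+31)%997=992 [pair 4] -> [559, 380, 512, 878, 992]
  Sibling for proof at L0: 16
L2: h(559,380)=(559*31+380)%997=760 [pair 0] h(512,878)=(512*31+878)%997=798 [pair 1] h(992,992)=(992*31+992)%997=837 [pair 2] -> [760, 798, 837]
  Sibling for proof at L1: 878
L3: h(760,798)=(760*31+798)%997=430 [pair 0] h(837,837)=(837*31+837)%997=862 [pair 1] -> [430, 862]
  Sibling for proof at L2: 760
L4: h(430,862)=(430*31+862)%997=234 [pair 0] -> [234]
  Sibling for proof at L3: 862
Root: 234
Proof path (sibling hashes from leaf to root): [16, 878, 760, 862]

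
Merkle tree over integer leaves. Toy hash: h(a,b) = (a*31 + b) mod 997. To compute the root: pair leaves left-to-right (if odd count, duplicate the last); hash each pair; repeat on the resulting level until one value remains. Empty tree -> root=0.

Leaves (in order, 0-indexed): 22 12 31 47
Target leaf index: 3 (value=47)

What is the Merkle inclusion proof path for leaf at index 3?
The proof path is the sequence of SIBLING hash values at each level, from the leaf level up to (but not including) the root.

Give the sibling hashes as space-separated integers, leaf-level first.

L0 (leaves): [22, 12, 31, 47], target index=3
L1: h(22,12)=(22*31+12)%997=694 [pair 0] h(31,47)=(31*31+47)%997=11 [pair 1] -> [694, 11]
  Sibling for proof at L0: 31
L2: h(694,11)=(694*31+11)%997=588 [pair 0] -> [588]
  Sibling for proof at L1: 694
Root: 588
Proof path (sibling hashes from leaf to root): [31, 694]

Answer: 31 694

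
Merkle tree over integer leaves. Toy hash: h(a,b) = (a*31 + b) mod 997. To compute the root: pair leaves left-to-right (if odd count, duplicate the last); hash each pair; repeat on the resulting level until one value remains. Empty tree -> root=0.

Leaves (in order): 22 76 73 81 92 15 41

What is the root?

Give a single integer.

L0: [22, 76, 73, 81, 92, 15, 41]
L1: h(22,76)=(22*31+76)%997=758 h(73,81)=(73*31+81)%997=350 h(92,15)=(92*31+15)%997=873 h(41,41)=(41*31+41)%997=315 -> [758, 350, 873, 315]
L2: h(758,350)=(758*31+350)%997=917 h(873,315)=(873*31+315)%997=459 -> [917, 459]
L3: h(917,459)=(917*31+459)%997=970 -> [970]

Answer: 970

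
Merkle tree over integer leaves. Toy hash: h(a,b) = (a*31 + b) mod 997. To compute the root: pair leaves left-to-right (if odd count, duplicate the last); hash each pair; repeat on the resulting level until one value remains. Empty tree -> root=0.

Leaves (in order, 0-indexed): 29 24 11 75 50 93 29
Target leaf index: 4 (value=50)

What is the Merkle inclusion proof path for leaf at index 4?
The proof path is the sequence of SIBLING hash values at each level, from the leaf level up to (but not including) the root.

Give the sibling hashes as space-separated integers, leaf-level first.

Answer: 93 928 116

Derivation:
L0 (leaves): [29, 24, 11, 75, 50, 93, 29], target index=4
L1: h(29,24)=(29*31+24)%997=923 [pair 0] h(11,75)=(11*31+75)%997=416 [pair 1] h(50,93)=(50*31+93)%997=646 [pair 2] h(29,29)=(29*31+29)%997=928 [pair 3] -> [923, 416, 646, 928]
  Sibling for proof at L0: 93
L2: h(923,416)=(923*31+416)%997=116 [pair 0] h(646,928)=(646*31+928)%997=17 [pair 1] -> [116, 17]
  Sibling for proof at L1: 928
L3: h(116,17)=(116*31+17)%997=622 [pair 0] -> [622]
  Sibling for proof at L2: 116
Root: 622
Proof path (sibling hashes from leaf to root): [93, 928, 116]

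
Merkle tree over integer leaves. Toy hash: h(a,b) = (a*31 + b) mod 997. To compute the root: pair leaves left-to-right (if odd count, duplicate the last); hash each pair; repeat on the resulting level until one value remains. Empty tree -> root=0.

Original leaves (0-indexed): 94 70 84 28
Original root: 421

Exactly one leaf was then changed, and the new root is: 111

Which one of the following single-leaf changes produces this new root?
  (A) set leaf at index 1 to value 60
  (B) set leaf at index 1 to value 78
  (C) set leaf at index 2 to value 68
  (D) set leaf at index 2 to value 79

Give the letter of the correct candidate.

Original leaves: [94, 70, 84, 28]
Target new root: 111
Try each candidate change and compute the resulting root:
Candidate A: set leaf[1] = 60 -> leaves = [94, 60, 84, 28]
  L0: [94, 60, 84, 28]
  L1: h(94,60)=(94*31+60)%997=980 h(84,28)=(84*31+28)%997=638 -> [980, 638]
  L2: h(980,638)=(980*31+638)%997=111 -> [111]
  root = 111 == target 111  ** MATCH **
Candidate B: set leaf[1] = 78 -> leaves = [94, 78, 84, 28]
  L0: [94, 78, 84, 28]
  L1: h(94,78)=(94*31+78)%997=1 h(84,28)=(84*31+28)%997=638 -> [1, 638]
  L2: h(1,638)=(1*31+638)%997=669 -> [669]
  root = 669 != target 111
Candidate C: set leaf[2] = 68 -> leaves = [94, 70, 68, 28]
  L0: [94, 70, 68, 28]
  L1: h(94,70)=(94*31+70)%997=990 h(68,28)=(68*31+28)%997=142 -> [990, 142]
  L2: h(990,142)=(990*31+142)%997=922 -> [922]
  root = 922 != target 111
Candidate D: set leaf[2] = 79 -> leaves = [94, 70, 79, 28]
  L0: [94, 70, 79, 28]
  L1: h(94,70)=(94*31+70)%997=990 h(79,28)=(79*31+28)%997=483 -> [990, 483]
  L2: h(990,483)=(990*31+483)%997=266 -> [266]
  root = 266 != target 111
Candidate A produces the target root.

Answer: A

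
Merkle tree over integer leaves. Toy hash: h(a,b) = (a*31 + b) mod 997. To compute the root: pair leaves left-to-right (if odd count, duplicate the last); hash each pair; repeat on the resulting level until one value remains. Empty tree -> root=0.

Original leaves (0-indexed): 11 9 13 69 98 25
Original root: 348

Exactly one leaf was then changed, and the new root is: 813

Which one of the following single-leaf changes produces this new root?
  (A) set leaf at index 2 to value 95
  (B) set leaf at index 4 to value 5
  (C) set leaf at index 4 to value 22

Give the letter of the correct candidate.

Original leaves: [11, 9, 13, 69, 98, 25]
Target new root: 813
Try each candidate change and compute the resulting root:
Candidate A: set leaf[2] = 95 -> leaves = [11, 9, 95, 69, 98, 25]
  L0: [11, 9, 95, 69, 98, 25]
  L1: h(11,9)=(11*31+9)%997=350 h(95,69)=(95*31+69)%997=23 h(98,25)=(98*31+25)%997=72 -> [350, 23, 72]
  L2: h(350,23)=(350*31+23)%997=903 h(72,72)=(72*31+72)%997=310 -> [903, 310]
  L3: h(903,310)=(903*31+310)%997=387 -> [387]
  root = 387 != target 813
Candidate B: set leaf[4] = 5 -> leaves = [11, 9, 13, 69, 5, 25]
  L0: [11, 9, 13, 69, 5, 25]
  L1: h(11,9)=(11*31+9)%997=350 h(13,69)=(13*31+69)%997=472 h(5,25)=(5*31+25)%997=180 -> [350, 472, 180]
  L2: h(350,472)=(350*31+472)%997=355 h(180,180)=(180*31+180)%997=775 -> [355, 775]
  L3: h(355,775)=(355*31+775)%997=813 -> [813]
  root = 813 == target 813  ** MATCH **
Candidate C: set leaf[4] = 22 -> leaves = [11, 9, 13, 69, 22, 25]
  L0: [11, 9, 13, 69, 22, 25]
  L1: h(11,9)=(11*31+9)%997=350 h(13,69)=(13*31+69)%997=472 h(22,25)=(22*31+25)%997=707 -> [350, 472, 707]
  L2: h(350,472)=(350*31+472)%997=355 h(707,707)=(707*31+707)%997=690 -> [355, 690]
  L3: h(355,690)=(355*31+690)%997=728 -> [728]
  root = 728 != target 813
Candidate B produces the target root.

Answer: B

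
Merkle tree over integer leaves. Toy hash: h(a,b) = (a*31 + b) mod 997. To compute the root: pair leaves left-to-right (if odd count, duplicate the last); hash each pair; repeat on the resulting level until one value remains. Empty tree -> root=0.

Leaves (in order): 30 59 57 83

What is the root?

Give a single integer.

L0: [30, 59, 57, 83]
L1: h(30,59)=(30*31+59)%997=989 h(57,83)=(57*31+83)%997=853 -> [989, 853]
L2: h(989,853)=(989*31+853)%997=605 -> [605]

Answer: 605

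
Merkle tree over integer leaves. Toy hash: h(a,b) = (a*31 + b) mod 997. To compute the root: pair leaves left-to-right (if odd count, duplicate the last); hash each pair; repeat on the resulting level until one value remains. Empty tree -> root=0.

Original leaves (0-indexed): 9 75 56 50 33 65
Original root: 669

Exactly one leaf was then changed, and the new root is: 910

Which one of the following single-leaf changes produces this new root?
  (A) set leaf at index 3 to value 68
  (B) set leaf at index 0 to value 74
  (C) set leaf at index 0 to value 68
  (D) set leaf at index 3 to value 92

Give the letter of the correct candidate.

Original leaves: [9, 75, 56, 50, 33, 65]
Target new root: 910
Try each candidate change and compute the resulting root:
Candidate A: set leaf[3] = 68 -> leaves = [9, 75, 56, 68, 33, 65]
  L0: [9, 75, 56, 68, 33, 65]
  L1: h(9,75)=(9*31+75)%997=354 h(56,68)=(56*31+68)%997=807 h(33,65)=(33*31+65)%997=91 -> [354, 807, 91]
  L2: h(354,807)=(354*31+807)%997=814 h(91,91)=(91*31+91)%997=918 -> [814, 918]
  L3: h(814,918)=(814*31+918)%997=230 -> [230]
  root = 230 != target 910
Candidate B: set leaf[0] = 74 -> leaves = [74, 75, 56, 50, 33, 65]
  L0: [74, 75, 56, 50, 33, 65]
  L1: h(74,75)=(74*31+75)%997=375 h(56,50)=(56*31+50)%997=789 h(33,65)=(33*31+65)%997=91 -> [375, 789, 91]
  L2: h(375,789)=(375*31+789)%997=450 h(91,91)=(91*31+91)%997=918 -> [450, 918]
  L3: h(450,918)=(450*31+918)%997=910 -> [910]
  root = 910 == target 910  ** MATCH **
Candidate C: set leaf[0] = 68 -> leaves = [68, 75, 56, 50, 33, 65]
  L0: [68, 75, 56, 50, 33, 65]
  L1: h(68,75)=(68*31+75)%997=189 h(56,50)=(56*31+50)%997=789 h(33,65)=(33*31+65)%997=91 -> [189, 789, 91]
  L2: h(189,789)=(189*31+789)%997=666 h(91,91)=(91*31+91)%997=918 -> [666, 918]
  L3: h(666,918)=(666*31+918)%997=627 -> [627]
  root = 627 != target 910
Candidate D: set leaf[3] = 92 -> leaves = [9, 75, 56, 92, 33, 65]
  L0: [9, 75, 56, 92, 33, 65]
  L1: h(9,75)=(9*31+75)%997=354 h(56,92)=(56*31+92)%997=831 h(33,65)=(33*31+65)%997=91 -> [354, 831, 91]
  L2: h(354,831)=(354*31+831)%997=838 h(91,91)=(91*31+91)%997=918 -> [838, 918]
  L3: h(838,918)=(838*31+918)%997=974 -> [974]
  root = 974 != target 910
Candidate B produces the target root.

Answer: B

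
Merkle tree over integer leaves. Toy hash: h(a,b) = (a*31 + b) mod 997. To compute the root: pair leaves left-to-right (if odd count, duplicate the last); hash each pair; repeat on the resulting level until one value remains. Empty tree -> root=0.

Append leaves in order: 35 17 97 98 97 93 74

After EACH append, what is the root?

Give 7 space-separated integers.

After append 35 (leaves=[35]):
  L0: [35]
  root=35
After append 17 (leaves=[35, 17]):
  L0: [35, 17]
  L1: h(35,17)=(35*31+17)%997=105 -> [105]
  root=105
After append 97 (leaves=[35, 17, 97]):
  L0: [35, 17, 97]
  L1: h(35,17)=(35*31+17)%997=105 h(97,97)=(97*31+97)%997=113 -> [105, 113]
  L2: h(105,113)=(105*31+113)%997=377 -> [377]
  root=377
After append 98 (leaves=[35, 17, 97, 98]):
  L0: [35, 17, 97, 98]
  L1: h(35,17)=(35*31+17)%997=105 h(97,98)=(97*31+98)%997=114 -> [105, 114]
  L2: h(105,114)=(105*31+114)%997=378 -> [378]
  root=378
After append 97 (leaves=[35, 17, 97, 98, 97]):
  L0: [35, 17, 97, 98, 97]
  L1: h(35,17)=(35*31+17)%997=105 h(97,98)=(97*31+98)%997=114 h(97,97)=(97*31+97)%997=113 -> [105, 114, 113]
  L2: h(105,114)=(105*31+114)%997=378 h(113,113)=(113*31+113)%997=625 -> [378, 625]
  L3: h(378,625)=(378*31+625)%997=379 -> [379]
  root=379
After append 93 (leaves=[35, 17, 97, 98, 97, 93]):
  L0: [35, 17, 97, 98, 97, 93]
  L1: h(35,17)=(35*31+17)%997=105 h(97,98)=(97*31+98)%997=114 h(97,93)=(97*31+93)%997=109 -> [105, 114, 109]
  L2: h(105,114)=(105*31+114)%997=378 h(109,109)=(109*31+109)%997=497 -> [378, 497]
  L3: h(378,497)=(378*31+497)%997=251 -> [251]
  root=251
After append 74 (leaves=[35, 17, 97, 98, 97, 93, 74]):
  L0: [35, 17, 97, 98, 97, 93, 74]
  L1: h(35,17)=(35*31+17)%997=105 h(97,98)=(97*31+98)%997=114 h(97,93)=(97*31+93)%997=109 h(74,74)=(74*31+74)%997=374 -> [105, 114, 109, 374]
  L2: h(105,114)=(105*31+114)%997=378 h(109,374)=(109*31+374)%997=762 -> [378, 762]
  L3: h(378,762)=(378*31+762)%997=516 -> [516]
  root=516

Answer: 35 105 377 378 379 251 516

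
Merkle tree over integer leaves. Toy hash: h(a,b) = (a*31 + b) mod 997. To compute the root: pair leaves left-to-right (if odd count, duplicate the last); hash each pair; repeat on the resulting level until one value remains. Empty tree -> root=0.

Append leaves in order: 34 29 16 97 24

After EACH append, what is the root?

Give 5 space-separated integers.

After append 34 (leaves=[34]):
  L0: [34]
  root=34
After append 29 (leaves=[34, 29]):
  L0: [34, 29]
  L1: h(34,29)=(34*31+29)%997=86 -> [86]
  root=86
After append 16 (leaves=[34, 29, 16]):
  L0: [34, 29, 16]
  L1: h(34,29)=(34*31+29)%997=86 h(16,16)=(16*31+16)%997=512 -> [86, 512]
  L2: h(86,512)=(86*31+512)%997=187 -> [187]
  root=187
After append 97 (leaves=[34, 29, 16, 97]):
  L0: [34, 29, 16, 97]
  L1: h(34,29)=(34*31+29)%997=86 h(16,97)=(16*31+97)%997=593 -> [86, 593]
  L2: h(86,593)=(86*31+593)%997=268 -> [268]
  root=268
After append 24 (leaves=[34, 29, 16, 97, 24]):
  L0: [34, 29, 16, 97, 24]
  L1: h(34,29)=(34*31+29)%997=86 h(16,97)=(16*31+97)%997=593 h(24,24)=(24*31+24)%997=768 -> [86, 593, 768]
  L2: h(86,593)=(86*31+593)%997=268 h(768,768)=(768*31+768)%997=648 -> [268, 648]
  L3: h(268,648)=(268*31+648)%997=980 -> [980]
  root=980

Answer: 34 86 187 268 980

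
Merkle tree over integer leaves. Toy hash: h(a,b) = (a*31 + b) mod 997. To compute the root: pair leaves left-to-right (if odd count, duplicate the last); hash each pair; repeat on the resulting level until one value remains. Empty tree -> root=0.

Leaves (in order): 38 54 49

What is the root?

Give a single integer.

L0: [38, 54, 49]
L1: h(38,54)=(38*31+54)%997=235 h(49,49)=(49*31+49)%997=571 -> [235, 571]
L2: h(235,571)=(235*31+571)%997=877 -> [877]

Answer: 877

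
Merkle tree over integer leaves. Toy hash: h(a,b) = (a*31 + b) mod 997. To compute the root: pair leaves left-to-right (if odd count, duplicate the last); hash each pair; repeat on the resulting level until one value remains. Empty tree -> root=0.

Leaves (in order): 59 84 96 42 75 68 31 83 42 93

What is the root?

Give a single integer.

L0: [59, 84, 96, 42, 75, 68, 31, 83, 42, 93]
L1: h(59,84)=(59*31+84)%997=916 h(96,42)=(96*31+42)%997=27 h(75,68)=(75*31+68)%997=399 h(31,83)=(31*31+83)%997=47 h(42,93)=(42*31+93)%997=398 -> [916, 27, 399, 47, 398]
L2: h(916,27)=(916*31+27)%997=507 h(399,47)=(399*31+47)%997=452 h(398,398)=(398*31+398)%997=772 -> [507, 452, 772]
L3: h(507,452)=(507*31+452)%997=217 h(772,772)=(772*31+772)%997=776 -> [217, 776]
L4: h(217,776)=(217*31+776)%997=524 -> [524]

Answer: 524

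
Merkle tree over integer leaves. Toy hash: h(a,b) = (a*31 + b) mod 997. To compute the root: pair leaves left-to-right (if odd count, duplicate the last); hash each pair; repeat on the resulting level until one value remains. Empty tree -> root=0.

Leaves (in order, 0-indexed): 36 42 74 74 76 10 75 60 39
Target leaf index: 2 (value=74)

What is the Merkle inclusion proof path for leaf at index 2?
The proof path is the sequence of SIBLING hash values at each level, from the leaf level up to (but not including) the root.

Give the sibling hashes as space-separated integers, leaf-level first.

Answer: 74 161 956 795

Derivation:
L0 (leaves): [36, 42, 74, 74, 76, 10, 75, 60, 39], target index=2
L1: h(36,42)=(36*31+42)%997=161 [pair 0] h(74,74)=(74*31+74)%997=374 [pair 1] h(76,10)=(76*31+10)%997=372 [pair 2] h(75,60)=(75*31+60)%997=391 [pair 3] h(39,39)=(39*31+39)%997=251 [pair 4] -> [161, 374, 372, 391, 251]
  Sibling for proof at L0: 74
L2: h(161,374)=(161*31+374)%997=380 [pair 0] h(372,391)=(372*31+391)%997=956 [pair 1] h(251,251)=(251*31+251)%997=56 [pair 2] -> [380, 956, 56]
  Sibling for proof at L1: 161
L3: h(380,956)=(380*31+956)%997=772 [pair 0] h(56,56)=(56*31+56)%997=795 [pair 1] -> [772, 795]
  Sibling for proof at L2: 956
L4: h(772,795)=(772*31+795)%997=799 [pair 0] -> [799]
  Sibling for proof at L3: 795
Root: 799
Proof path (sibling hashes from leaf to root): [74, 161, 956, 795]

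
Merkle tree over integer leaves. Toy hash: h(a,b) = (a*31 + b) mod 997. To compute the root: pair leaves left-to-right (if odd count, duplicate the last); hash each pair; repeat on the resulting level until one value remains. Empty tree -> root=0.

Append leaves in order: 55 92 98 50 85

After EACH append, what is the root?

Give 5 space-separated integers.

Answer: 55 800 20 969 430

Derivation:
After append 55 (leaves=[55]):
  L0: [55]
  root=55
After append 92 (leaves=[55, 92]):
  L0: [55, 92]
  L1: h(55,92)=(55*31+92)%997=800 -> [800]
  root=800
After append 98 (leaves=[55, 92, 98]):
  L0: [55, 92, 98]
  L1: h(55,92)=(55*31+92)%997=800 h(98,98)=(98*31+98)%997=145 -> [800, 145]
  L2: h(800,145)=(800*31+145)%997=20 -> [20]
  root=20
After append 50 (leaves=[55, 92, 98, 50]):
  L0: [55, 92, 98, 50]
  L1: h(55,92)=(55*31+92)%997=800 h(98,50)=(98*31+50)%997=97 -> [800, 97]
  L2: h(800,97)=(800*31+97)%997=969 -> [969]
  root=969
After append 85 (leaves=[55, 92, 98, 50, 85]):
  L0: [55, 92, 98, 50, 85]
  L1: h(55,92)=(55*31+92)%997=800 h(98,50)=(98*31+50)%997=97 h(85,85)=(85*31+85)%997=726 -> [800, 97, 726]
  L2: h(800,97)=(800*31+97)%997=969 h(726,726)=(726*31+726)%997=301 -> [969, 301]
  L3: h(969,301)=(969*31+301)%997=430 -> [430]
  root=430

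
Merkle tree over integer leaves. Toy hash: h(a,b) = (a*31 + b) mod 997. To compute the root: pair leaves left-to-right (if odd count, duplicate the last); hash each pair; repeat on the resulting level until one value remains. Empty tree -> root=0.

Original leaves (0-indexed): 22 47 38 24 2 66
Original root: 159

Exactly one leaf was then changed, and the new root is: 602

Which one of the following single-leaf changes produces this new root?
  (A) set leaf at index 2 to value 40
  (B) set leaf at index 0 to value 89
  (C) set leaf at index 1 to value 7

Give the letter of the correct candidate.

Original leaves: [22, 47, 38, 24, 2, 66]
Target new root: 602
Try each candidate change and compute the resulting root:
Candidate A: set leaf[2] = 40 -> leaves = [22, 47, 40, 24, 2, 66]
  L0: [22, 47, 40, 24, 2, 66]
  L1: h(22,47)=(22*31+47)%997=729 h(40,24)=(40*31+24)%997=267 h(2,66)=(2*31+66)%997=128 -> [729, 267, 128]
  L2: h(729,267)=(729*31+267)%997=932 h(128,128)=(128*31+128)%997=108 -> [932, 108]
  L3: h(932,108)=(932*31+108)%997=87 -> [87]
  root = 87 != target 602
Candidate B: set leaf[0] = 89 -> leaves = [89, 47, 38, 24, 2, 66]
  L0: [89, 47, 38, 24, 2, 66]
  L1: h(89,47)=(89*31+47)%997=812 h(38,24)=(38*31+24)%997=205 h(2,66)=(2*31+66)%997=128 -> [812, 205, 128]
  L2: h(812,205)=(812*31+205)%997=452 h(128,128)=(128*31+128)%997=108 -> [452, 108]
  L3: h(452,108)=(452*31+108)%997=162 -> [162]
  root = 162 != target 602
Candidate C: set leaf[1] = 7 -> leaves = [22, 7, 38, 24, 2, 66]
  L0: [22, 7, 38, 24, 2, 66]
  L1: h(22,7)=(22*31+7)%997=689 h(38,24)=(38*31+24)%997=205 h(2,66)=(2*31+66)%997=128 -> [689, 205, 128]
  L2: h(689,205)=(689*31+205)%997=627 h(128,128)=(128*31+128)%997=108 -> [627, 108]
  L3: h(627,108)=(627*31+108)%997=602 -> [602]
  root = 602 == target 602  ** MATCH **
Candidate C produces the target root.

Answer: C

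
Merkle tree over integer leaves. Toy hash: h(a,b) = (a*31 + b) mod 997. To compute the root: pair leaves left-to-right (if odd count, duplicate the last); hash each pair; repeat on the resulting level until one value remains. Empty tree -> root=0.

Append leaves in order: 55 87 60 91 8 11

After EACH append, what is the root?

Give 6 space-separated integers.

Answer: 55 795 643 674 173 269

Derivation:
After append 55 (leaves=[55]):
  L0: [55]
  root=55
After append 87 (leaves=[55, 87]):
  L0: [55, 87]
  L1: h(55,87)=(55*31+87)%997=795 -> [795]
  root=795
After append 60 (leaves=[55, 87, 60]):
  L0: [55, 87, 60]
  L1: h(55,87)=(55*31+87)%997=795 h(60,60)=(60*31+60)%997=923 -> [795, 923]
  L2: h(795,923)=(795*31+923)%997=643 -> [643]
  root=643
After append 91 (leaves=[55, 87, 60, 91]):
  L0: [55, 87, 60, 91]
  L1: h(55,87)=(55*31+87)%997=795 h(60,91)=(60*31+91)%997=954 -> [795, 954]
  L2: h(795,954)=(795*31+954)%997=674 -> [674]
  root=674
After append 8 (leaves=[55, 87, 60, 91, 8]):
  L0: [55, 87, 60, 91, 8]
  L1: h(55,87)=(55*31+87)%997=795 h(60,91)=(60*31+91)%997=954 h(8,8)=(8*31+8)%997=256 -> [795, 954, 256]
  L2: h(795,954)=(795*31+954)%997=674 h(256,256)=(256*31+256)%997=216 -> [674, 216]
  L3: h(674,216)=(674*31+216)%997=173 -> [173]
  root=173
After append 11 (leaves=[55, 87, 60, 91, 8, 11]):
  L0: [55, 87, 60, 91, 8, 11]
  L1: h(55,87)=(55*31+87)%997=795 h(60,91)=(60*31+91)%997=954 h(8,11)=(8*31+11)%997=259 -> [795, 954, 259]
  L2: h(795,954)=(795*31+954)%997=674 h(259,259)=(259*31+259)%997=312 -> [674, 312]
  L3: h(674,312)=(674*31+312)%997=269 -> [269]
  root=269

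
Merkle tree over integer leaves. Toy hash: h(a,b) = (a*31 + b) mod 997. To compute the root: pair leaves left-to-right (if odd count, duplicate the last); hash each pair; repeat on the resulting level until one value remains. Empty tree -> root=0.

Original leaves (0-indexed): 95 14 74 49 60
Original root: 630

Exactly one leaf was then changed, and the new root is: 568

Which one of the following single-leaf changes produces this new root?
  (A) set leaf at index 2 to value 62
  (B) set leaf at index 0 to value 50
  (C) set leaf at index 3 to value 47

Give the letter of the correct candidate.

Answer: C

Derivation:
Original leaves: [95, 14, 74, 49, 60]
Target new root: 568
Try each candidate change and compute the resulting root:
Candidate A: set leaf[2] = 62 -> leaves = [95, 14, 62, 49, 60]
  L0: [95, 14, 62, 49, 60]
  L1: h(95,14)=(95*31+14)%997=965 h(62,49)=(62*31+49)%997=974 h(60,60)=(60*31+60)%997=923 -> [965, 974, 923]
  L2: h(965,974)=(965*31+974)%997=979 h(923,923)=(923*31+923)%997=623 -> [979, 623]
  L3: h(979,623)=(979*31+623)%997=65 -> [65]
  root = 65 != target 568
Candidate B: set leaf[0] = 50 -> leaves = [50, 14, 74, 49, 60]
  L0: [50, 14, 74, 49, 60]
  L1: h(50,14)=(50*31+14)%997=567 h(74,49)=(74*31+49)%997=349 h(60,60)=(60*31+60)%997=923 -> [567, 349, 923]
  L2: h(567,349)=(567*31+349)%997=977 h(923,923)=(923*31+923)%997=623 -> [977, 623]
  L3: h(977,623)=(977*31+623)%997=3 -> [3]
  root = 3 != target 568
Candidate C: set leaf[3] = 47 -> leaves = [95, 14, 74, 47, 60]
  L0: [95, 14, 74, 47, 60]
  L1: h(95,14)=(95*31+14)%997=965 h(74,47)=(74*31+47)%997=347 h(60,60)=(60*31+60)%997=923 -> [965, 347, 923]
  L2: h(965,347)=(965*31+347)%997=352 h(923,923)=(923*31+923)%997=623 -> [352, 623]
  L3: h(352,623)=(352*31+623)%997=568 -> [568]
  root = 568 == target 568  ** MATCH **
Candidate C produces the target root.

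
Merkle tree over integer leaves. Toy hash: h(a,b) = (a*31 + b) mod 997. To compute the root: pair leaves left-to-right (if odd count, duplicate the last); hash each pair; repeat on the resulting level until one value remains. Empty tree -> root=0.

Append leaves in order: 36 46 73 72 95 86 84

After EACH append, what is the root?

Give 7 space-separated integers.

Answer: 36 165 472 471 217 926 583

Derivation:
After append 36 (leaves=[36]):
  L0: [36]
  root=36
After append 46 (leaves=[36, 46]):
  L0: [36, 46]
  L1: h(36,46)=(36*31+46)%997=165 -> [165]
  root=165
After append 73 (leaves=[36, 46, 73]):
  L0: [36, 46, 73]
  L1: h(36,46)=(36*31+46)%997=165 h(73,73)=(73*31+73)%997=342 -> [165, 342]
  L2: h(165,342)=(165*31+342)%997=472 -> [472]
  root=472
After append 72 (leaves=[36, 46, 73, 72]):
  L0: [36, 46, 73, 72]
  L1: h(36,46)=(36*31+46)%997=165 h(73,72)=(73*31+72)%997=341 -> [165, 341]
  L2: h(165,341)=(165*31+341)%997=471 -> [471]
  root=471
After append 95 (leaves=[36, 46, 73, 72, 95]):
  L0: [36, 46, 73, 72, 95]
  L1: h(36,46)=(36*31+46)%997=165 h(73,72)=(73*31+72)%997=341 h(95,95)=(95*31+95)%997=49 -> [165, 341, 49]
  L2: h(165,341)=(165*31+341)%997=471 h(49,49)=(49*31+49)%997=571 -> [471, 571]
  L3: h(471,571)=(471*31+571)%997=217 -> [217]
  root=217
After append 86 (leaves=[36, 46, 73, 72, 95, 86]):
  L0: [36, 46, 73, 72, 95, 86]
  L1: h(36,46)=(36*31+46)%997=165 h(73,72)=(73*31+72)%997=341 h(95,86)=(95*31+86)%997=40 -> [165, 341, 40]
  L2: h(165,341)=(165*31+341)%997=471 h(40,40)=(40*31+40)%997=283 -> [471, 283]
  L3: h(471,283)=(471*31+283)%997=926 -> [926]
  root=926
After append 84 (leaves=[36, 46, 73, 72, 95, 86, 84]):
  L0: [36, 46, 73, 72, 95, 86, 84]
  L1: h(36,46)=(36*31+46)%997=165 h(73,72)=(73*31+72)%997=341 h(95,86)=(95*31+86)%997=40 h(84,84)=(84*31+84)%997=694 -> [165, 341, 40, 694]
  L2: h(165,341)=(165*31+341)%997=471 h(40,694)=(40*31+694)%997=937 -> [471, 937]
  L3: h(471,937)=(471*31+937)%997=583 -> [583]
  root=583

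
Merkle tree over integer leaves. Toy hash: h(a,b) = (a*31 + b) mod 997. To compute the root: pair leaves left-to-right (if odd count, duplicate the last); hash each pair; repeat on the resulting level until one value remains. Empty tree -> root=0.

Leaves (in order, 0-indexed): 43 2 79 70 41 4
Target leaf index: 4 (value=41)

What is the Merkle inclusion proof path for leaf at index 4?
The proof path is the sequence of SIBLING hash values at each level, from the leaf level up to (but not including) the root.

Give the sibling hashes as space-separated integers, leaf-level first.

Answer: 4 278 36

Derivation:
L0 (leaves): [43, 2, 79, 70, 41, 4], target index=4
L1: h(43,2)=(43*31+2)%997=338 [pair 0] h(79,70)=(79*31+70)%997=525 [pair 1] h(41,4)=(41*31+4)%997=278 [pair 2] -> [338, 525, 278]
  Sibling for proof at L0: 4
L2: h(338,525)=(338*31+525)%997=36 [pair 0] h(278,278)=(278*31+278)%997=920 [pair 1] -> [36, 920]
  Sibling for proof at L1: 278
L3: h(36,920)=(36*31+920)%997=42 [pair 0] -> [42]
  Sibling for proof at L2: 36
Root: 42
Proof path (sibling hashes from leaf to root): [4, 278, 36]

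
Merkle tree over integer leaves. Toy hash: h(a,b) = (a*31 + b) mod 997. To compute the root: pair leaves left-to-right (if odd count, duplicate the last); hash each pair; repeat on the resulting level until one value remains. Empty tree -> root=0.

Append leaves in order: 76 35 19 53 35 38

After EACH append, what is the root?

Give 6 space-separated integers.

Answer: 76 397 951 985 573 669

Derivation:
After append 76 (leaves=[76]):
  L0: [76]
  root=76
After append 35 (leaves=[76, 35]):
  L0: [76, 35]
  L1: h(76,35)=(76*31+35)%997=397 -> [397]
  root=397
After append 19 (leaves=[76, 35, 19]):
  L0: [76, 35, 19]
  L1: h(76,35)=(76*31+35)%997=397 h(19,19)=(19*31+19)%997=608 -> [397, 608]
  L2: h(397,608)=(397*31+608)%997=951 -> [951]
  root=951
After append 53 (leaves=[76, 35, 19, 53]):
  L0: [76, 35, 19, 53]
  L1: h(76,35)=(76*31+35)%997=397 h(19,53)=(19*31+53)%997=642 -> [397, 642]
  L2: h(397,642)=(397*31+642)%997=985 -> [985]
  root=985
After append 35 (leaves=[76, 35, 19, 53, 35]):
  L0: [76, 35, 19, 53, 35]
  L1: h(76,35)=(76*31+35)%997=397 h(19,53)=(19*31+53)%997=642 h(35,35)=(35*31+35)%997=123 -> [397, 642, 123]
  L2: h(397,642)=(397*31+642)%997=985 h(123,123)=(123*31+123)%997=945 -> [985, 945]
  L3: h(985,945)=(985*31+945)%997=573 -> [573]
  root=573
After append 38 (leaves=[76, 35, 19, 53, 35, 38]):
  L0: [76, 35, 19, 53, 35, 38]
  L1: h(76,35)=(76*31+35)%997=397 h(19,53)=(19*31+53)%997=642 h(35,38)=(35*31+38)%997=126 -> [397, 642, 126]
  L2: h(397,642)=(397*31+642)%997=985 h(126,126)=(126*31+126)%997=44 -> [985, 44]
  L3: h(985,44)=(985*31+44)%997=669 -> [669]
  root=669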